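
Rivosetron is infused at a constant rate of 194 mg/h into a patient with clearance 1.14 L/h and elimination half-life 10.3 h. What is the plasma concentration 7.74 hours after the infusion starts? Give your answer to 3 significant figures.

69.1 mg/L

Css = rate / CL = 194 / 1.14 = 170.2 mg/L
k = ln 2 / 10.3 = 0.06730 h⁻¹
C(t) = Css (1 − e^(−kt)) = 170.2 × (1 − e^(−0.5209)) = 170.2 × 0.4060 ≈ 69.1 mg/L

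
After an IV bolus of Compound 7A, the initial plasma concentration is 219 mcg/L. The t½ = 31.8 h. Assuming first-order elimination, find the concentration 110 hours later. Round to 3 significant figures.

19.9 mcg/L

k = ln 2 / 31.8 = 0.02180 h⁻¹
110 h is 3.459 half-lives, so C = 219 × (1/2)^3.459 = 219 × 0.09093 ≈ 19.9 mcg/L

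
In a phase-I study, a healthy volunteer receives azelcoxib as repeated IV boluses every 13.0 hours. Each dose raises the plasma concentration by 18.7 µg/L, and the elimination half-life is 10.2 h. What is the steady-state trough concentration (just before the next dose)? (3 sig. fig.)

13.2 µg/L

k = ln 2 / 10.2 = 0.06796 h⁻¹
Fraction remaining after one interval: e^(−kτ) = e^(−0.06796 × 13.0) = 0.4134
R = 1 / (1 − 0.4134) = 1.705
Css,max = 18.7 × 1.705 = 31.88 µg/L
Css,min = Css,max × e^(−kτ) = 31.88 × 0.4134 ≈ 13.2 µg/L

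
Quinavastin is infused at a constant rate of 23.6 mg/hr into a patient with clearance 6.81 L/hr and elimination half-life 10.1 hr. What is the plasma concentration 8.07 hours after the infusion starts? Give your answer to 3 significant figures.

1.47 mg/L

Css = rate / CL = 23.6 / 6.81 = 3.465 mg/L
k = ln 2 / 10.1 = 0.06863 hr⁻¹
C(t) = Css (1 − e^(−kt)) = 3.465 × (1 − e^(−0.5538)) = 3.465 × 0.4253 ≈ 1.47 mg/L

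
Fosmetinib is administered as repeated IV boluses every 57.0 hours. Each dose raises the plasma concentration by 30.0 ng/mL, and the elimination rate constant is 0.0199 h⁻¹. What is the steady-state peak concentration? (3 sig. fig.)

44.2 ng/mL

Fraction remaining after one interval: e^(−kτ) = e^(−0.01990 × 57.0) = 0.3216
R = 1 / (1 − 0.3216) = 1.474
Css,max = 30.0 × 1.474 ≈ 44.2 ng/mL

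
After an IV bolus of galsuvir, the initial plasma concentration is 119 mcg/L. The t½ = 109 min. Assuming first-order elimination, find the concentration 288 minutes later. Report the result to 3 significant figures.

19.1 mcg/L

k = ln 2 / 109 = 0.006359 min⁻¹
C(t) = C₀ e^(−kt) = 119 × e^(−0.006359 × 288) = 119 × e^(−1.831) = 119 × 0.1602 ≈ 19.1 mcg/L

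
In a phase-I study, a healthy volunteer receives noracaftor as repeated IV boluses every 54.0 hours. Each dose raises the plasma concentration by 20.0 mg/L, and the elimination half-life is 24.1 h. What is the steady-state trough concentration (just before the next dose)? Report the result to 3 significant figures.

k = ln 2 / 24.1 = 0.02876 h⁻¹
Fraction remaining after one interval: e^(−kτ) = e^(−0.02876 × 54.0) = 0.2116
R = 1 / (1 − 0.2116) = 1.268
Css,max = 20.0 × 1.268 = 25.37 mg/L
Css,min = Css,max × e^(−kτ) = 25.37 × 0.2116 ≈ 5.37 mg/L

5.37 mg/L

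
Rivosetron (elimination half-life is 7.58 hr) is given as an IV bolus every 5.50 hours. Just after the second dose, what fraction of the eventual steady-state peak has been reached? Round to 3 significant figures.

0.634

k = ln 2 / 7.58 = 0.09144 hr⁻¹
f_n = 1 − e^(−nkτ) = 1 − e^(−2 × 0.09144 × 5.50) = 1 − e^(−1.006) = 1 − 0.3657 ≈ 0.634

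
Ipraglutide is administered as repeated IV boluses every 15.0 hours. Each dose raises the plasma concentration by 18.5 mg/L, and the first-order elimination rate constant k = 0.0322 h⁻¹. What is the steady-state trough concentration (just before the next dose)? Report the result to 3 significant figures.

29.8 mg/L

Fraction remaining after one interval: e^(−kτ) = e^(−0.03220 × 15.0) = 0.6169
R = 1 / (1 − 0.6169) = 2.610
Css,max = 18.5 × 2.610 = 48.29 mg/L
Css,min = Css,max × e^(−kτ) = 48.29 × 0.6169 ≈ 29.8 mg/L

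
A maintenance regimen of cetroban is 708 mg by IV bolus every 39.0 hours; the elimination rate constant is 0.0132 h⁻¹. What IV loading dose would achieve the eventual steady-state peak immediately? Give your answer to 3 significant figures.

1760 mg

Accumulation ratio R = 1 / (1 − e^(−kτ)) = 1 / (1 − e^(−0.01320×39.0)) = 1 / (1 − 0.5976) = 2.485
Loading dose = maintenance dose × R = 708 × 2.485 ≈ 1760 mg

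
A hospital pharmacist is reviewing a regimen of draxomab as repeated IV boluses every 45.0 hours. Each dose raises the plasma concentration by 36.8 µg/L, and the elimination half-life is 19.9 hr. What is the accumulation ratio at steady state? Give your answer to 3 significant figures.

k = ln 2 / 19.9 = 0.03483 hr⁻¹
Fraction remaining after one interval: e^(−kτ) = e^(−0.03483 × 45.0) = 0.2086
R = 1 / (1 − 0.2086) = 1 / 0.7914 ≈ 1.26

1.26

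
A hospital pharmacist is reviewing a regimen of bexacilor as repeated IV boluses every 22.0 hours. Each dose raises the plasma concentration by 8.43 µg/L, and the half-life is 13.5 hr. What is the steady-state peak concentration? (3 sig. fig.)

k = ln 2 / 13.5 = 0.05134 hr⁻¹
Fraction remaining after one interval: e^(−kτ) = e^(−0.05134 × 22.0) = 0.3232
R = 1 / (1 − 0.3232) = 1.477
Css,max = 8.43 × 1.477 ≈ 12.5 µg/L

12.5 µg/L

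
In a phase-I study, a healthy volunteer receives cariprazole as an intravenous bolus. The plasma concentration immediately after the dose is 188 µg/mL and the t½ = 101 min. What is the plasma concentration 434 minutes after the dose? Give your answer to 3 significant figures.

9.56 µg/mL

k = ln 2 / 101 = 0.006863 min⁻¹
C(t) = C₀ e^(−kt) = 188 × e^(−0.006863 × 434) = 188 × e^(−2.978) = 188 × 0.05087 ≈ 9.56 µg/mL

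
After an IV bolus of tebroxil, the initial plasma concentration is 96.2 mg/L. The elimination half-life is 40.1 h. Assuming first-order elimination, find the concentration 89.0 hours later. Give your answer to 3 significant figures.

20.7 mg/L

k = ln 2 / 40.1 = 0.01729 h⁻¹
89.0 h is 2.219 half-lives, so C = 96.2 × (1/2)^2.219 = 96.2 × 0.2147 ≈ 20.7 mg/L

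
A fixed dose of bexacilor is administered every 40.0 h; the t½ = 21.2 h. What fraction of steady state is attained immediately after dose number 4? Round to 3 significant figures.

0.995

k = ln 2 / 21.2 = 0.03270 h⁻¹
f_n = 1 − e^(−nkτ) = 1 − e^(−4 × 0.03270 × 40.0) = 1 − e^(−5.231) = 1 − 0.005347 ≈ 0.995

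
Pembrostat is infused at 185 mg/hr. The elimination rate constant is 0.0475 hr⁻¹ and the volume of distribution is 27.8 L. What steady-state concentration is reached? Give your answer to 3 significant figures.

140 µg/mL

CL = k · V = 0.0475 × 27.8 = 1.321 L/hr
Css = rate / CL = 185 / 1.321 ≈ 140 µg/mL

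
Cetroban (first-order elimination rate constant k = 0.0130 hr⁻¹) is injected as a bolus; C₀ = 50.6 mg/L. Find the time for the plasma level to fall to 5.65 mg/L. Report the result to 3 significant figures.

C(t) = C₀ e^(−kt)  ⇒  t = ln(C₀/C) / k
t = ln(50.6/5.65) / 0.01300 = 2.192 / 0.01300 ≈ 169 hours

169 hours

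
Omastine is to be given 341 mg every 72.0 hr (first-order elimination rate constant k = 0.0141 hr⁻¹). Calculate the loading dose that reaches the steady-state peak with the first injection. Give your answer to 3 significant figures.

Accumulation ratio R = 1 / (1 − e^(−kτ)) = 1 / (1 − e^(−0.01410×72.0)) = 1 / (1 − 0.3623) = 1.568
Loading dose = maintenance dose × R = 341 × 1.568 ≈ 535 mg

535 mg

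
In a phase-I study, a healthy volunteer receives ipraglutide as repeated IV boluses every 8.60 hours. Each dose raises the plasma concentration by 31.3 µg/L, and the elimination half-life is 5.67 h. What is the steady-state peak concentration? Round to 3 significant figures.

k = ln 2 / 5.67 = 0.1222 h⁻¹
Fraction remaining after one interval: e^(−kτ) = e^(−0.1222 × 8.60) = 0.3495
R = 1 / (1 − 0.3495) = 1.537
Css,max = 31.3 × 1.537 ≈ 48.1 µg/L

48.1 µg/L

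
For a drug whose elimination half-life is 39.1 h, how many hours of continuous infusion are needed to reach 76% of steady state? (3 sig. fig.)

k = ln 2 / 39.1 = 0.01773 h⁻¹
f = 1 − e^(−kt)  ⇒  t = −ln(1 − f) / k
t = −ln(1 − 0.76) / 0.01773 = 1.427 / 0.01773 ≈ 80.5 hours

80.5 hours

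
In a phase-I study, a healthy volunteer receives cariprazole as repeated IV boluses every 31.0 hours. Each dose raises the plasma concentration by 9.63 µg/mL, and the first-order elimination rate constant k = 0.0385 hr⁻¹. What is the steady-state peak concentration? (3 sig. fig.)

Fraction remaining after one interval: e^(−kτ) = e^(−0.03850 × 31.0) = 0.3032
R = 1 / (1 − 0.3032) = 1.435
Css,max = 9.63 × 1.435 ≈ 13.8 µg/mL

13.8 µg/mL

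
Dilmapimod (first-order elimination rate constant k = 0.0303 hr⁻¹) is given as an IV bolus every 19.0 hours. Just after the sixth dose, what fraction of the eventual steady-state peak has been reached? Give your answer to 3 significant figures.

f_n = 1 − e^(−nkτ) = 1 − e^(−6 × 0.03030 × 19.0) = 1 − e^(−3.454) = 1 − 0.03161 ≈ 0.968

0.968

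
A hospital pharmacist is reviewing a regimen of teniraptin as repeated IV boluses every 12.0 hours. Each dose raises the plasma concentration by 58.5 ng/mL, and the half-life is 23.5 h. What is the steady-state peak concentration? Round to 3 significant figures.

k = ln 2 / 23.5 = 0.02950 h⁻¹
Fraction remaining after one interval: e^(−kτ) = e^(−0.02950 × 12.0) = 0.7019
R = 1 / (1 − 0.7019) = 3.355
Css,max = 58.5 × 3.355 ≈ 196 ng/mL

196 ng/mL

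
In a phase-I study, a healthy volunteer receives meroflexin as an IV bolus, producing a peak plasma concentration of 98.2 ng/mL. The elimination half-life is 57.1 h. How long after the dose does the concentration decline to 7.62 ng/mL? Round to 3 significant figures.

k = ln 2 / 57.1 = 0.01214 h⁻¹
C(t) = C₀ e^(−kt)  ⇒  t = ln(C₀/C) / k
t = ln(98.2/7.62) / 0.01214 = 2.556 / 0.01214 ≈ 211 hours

211 hours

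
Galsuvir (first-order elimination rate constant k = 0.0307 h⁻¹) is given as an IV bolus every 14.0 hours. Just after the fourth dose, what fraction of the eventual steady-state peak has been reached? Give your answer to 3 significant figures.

0.821

f_n = 1 − e^(−nkτ) = 1 − e^(−4 × 0.03070 × 14.0) = 1 − e^(−1.719) = 1 − 0.1792 ≈ 0.821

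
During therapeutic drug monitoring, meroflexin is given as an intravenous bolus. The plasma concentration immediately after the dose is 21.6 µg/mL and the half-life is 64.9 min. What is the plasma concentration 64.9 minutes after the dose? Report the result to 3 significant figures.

k = ln 2 / 64.9 = 0.01068 min⁻¹
C(t) = C₀ e^(−kt) = 21.6 × e^(−0.01068 × 64.9) = 21.6 × e^(−0.6931) = 21.6 × 0.5000 ≈ 10.8 µg/mL

10.8 µg/mL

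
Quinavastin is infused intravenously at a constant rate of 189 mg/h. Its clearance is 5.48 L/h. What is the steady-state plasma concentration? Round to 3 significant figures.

34.5 µg/mL

Css = infusion rate / CL = 189 / 5.48 ≈ 34.5 µg/mL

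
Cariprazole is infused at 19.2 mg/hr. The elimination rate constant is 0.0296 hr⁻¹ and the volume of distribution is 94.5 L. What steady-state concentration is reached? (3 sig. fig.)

6.86 mg/L

CL = k · V = 0.0296 × 94.5 = 2.797 L/hr
Css = rate / CL = 19.2 / 2.797 ≈ 6.86 mg/L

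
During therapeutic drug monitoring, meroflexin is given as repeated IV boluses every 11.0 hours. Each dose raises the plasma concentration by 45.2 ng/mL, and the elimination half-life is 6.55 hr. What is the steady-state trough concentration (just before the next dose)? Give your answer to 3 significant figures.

k = ln 2 / 6.55 = 0.1058 hr⁻¹
Fraction remaining after one interval: e^(−kτ) = e^(−0.1058 × 11.0) = 0.3122
R = 1 / (1 − 0.3122) = 1.454
Css,max = 45.2 × 1.454 = 65.72 ng/mL
Css,min = Css,max × e^(−kτ) = 65.72 × 0.3122 ≈ 20.5 ng/mL

20.5 ng/mL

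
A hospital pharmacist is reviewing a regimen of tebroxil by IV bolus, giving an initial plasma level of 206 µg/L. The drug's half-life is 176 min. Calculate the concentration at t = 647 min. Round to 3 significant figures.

k = ln 2 / 176 = 0.003938 min⁻¹
647 min is 3.676 half-lives, so C = 206 × (1/2)^3.676 = 206 × 0.07823 ≈ 16.1 µg/L

16.1 µg/L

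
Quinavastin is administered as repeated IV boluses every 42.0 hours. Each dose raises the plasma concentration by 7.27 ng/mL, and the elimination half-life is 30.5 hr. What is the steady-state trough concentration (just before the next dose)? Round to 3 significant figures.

4.55 ng/mL

k = ln 2 / 30.5 = 0.02273 hr⁻¹
Fraction remaining after one interval: e^(−kτ) = e^(−0.02273 × 42.0) = 0.3850
R = 1 / (1 − 0.3850) = 1.626
Css,max = 7.27 × 1.626 = 11.82 ng/mL
Css,min = Css,max × e^(−kτ) = 11.82 × 0.3850 ≈ 4.55 ng/mL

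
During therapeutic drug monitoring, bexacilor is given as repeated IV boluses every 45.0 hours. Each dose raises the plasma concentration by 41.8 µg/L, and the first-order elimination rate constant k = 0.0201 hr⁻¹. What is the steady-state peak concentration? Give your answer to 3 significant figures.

70.2 µg/L

Fraction remaining after one interval: e^(−kτ) = e^(−0.02010 × 45.0) = 0.4047
R = 1 / (1 − 0.4047) = 1.680
Css,max = 41.8 × 1.680 ≈ 70.2 µg/L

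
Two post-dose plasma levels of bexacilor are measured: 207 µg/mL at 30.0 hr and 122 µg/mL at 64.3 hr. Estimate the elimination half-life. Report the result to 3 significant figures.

45.0 hours

k = ln(C₁/C₂) / (t₂ − t₁) = ln(207/122) / (64.3 − 30.0)
  = 0.5287 / 34.30 = 0.01541 hr⁻¹
t½ = ln 2 / k = ln 2 / 0.01541 ≈ 45.0 hours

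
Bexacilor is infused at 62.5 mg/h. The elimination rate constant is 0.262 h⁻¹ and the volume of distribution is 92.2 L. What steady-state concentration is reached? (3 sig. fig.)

CL = k · V = 0.262 × 92.2 = 24.16 L/h
Css = rate / CL = 62.5 / 24.16 ≈ 2.59 µg/mL

2.59 µg/mL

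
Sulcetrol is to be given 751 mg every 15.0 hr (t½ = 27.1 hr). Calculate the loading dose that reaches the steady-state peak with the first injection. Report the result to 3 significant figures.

k = ln 2 / 27.1 = 0.02558 hr⁻¹
Accumulation ratio R = 1 / (1 − e^(−kτ)) = 1 / (1 − e^(−0.02558×15.0)) = 1 / (1 − 0.6814) = 3.138
Loading dose = maintenance dose × R = 751 × 3.138 ≈ 2360 mg

2360 mg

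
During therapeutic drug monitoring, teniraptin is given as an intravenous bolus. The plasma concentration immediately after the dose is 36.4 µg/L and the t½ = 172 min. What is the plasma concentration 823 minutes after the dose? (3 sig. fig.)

1.32 µg/L

k = ln 2 / 172 = 0.004030 min⁻¹
823 min is 4.785 half-lives, so C = 36.4 × (1/2)^4.785 = 36.4 × 0.03627 ≈ 1.32 µg/L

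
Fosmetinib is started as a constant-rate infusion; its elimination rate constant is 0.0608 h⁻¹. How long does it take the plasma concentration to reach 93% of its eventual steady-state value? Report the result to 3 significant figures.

43.7 hours

f = 1 − e^(−kt)  ⇒  t = −ln(1 − f) / k
t = −ln(1 − 0.93) / 0.06080 = 2.659 / 0.06080 ≈ 43.7 hours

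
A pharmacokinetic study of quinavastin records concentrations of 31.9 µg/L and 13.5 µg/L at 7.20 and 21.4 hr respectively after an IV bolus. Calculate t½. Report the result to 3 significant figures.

11.4 hours

k = ln(C₁/C₂) / (t₂ − t₁) = ln(31.9/13.5) / (21.4 − 7.20)
  = 0.8599 / 14.20 = 0.06056 hr⁻¹
t½ = ln 2 / k = ln 2 / 0.06056 ≈ 11.4 hours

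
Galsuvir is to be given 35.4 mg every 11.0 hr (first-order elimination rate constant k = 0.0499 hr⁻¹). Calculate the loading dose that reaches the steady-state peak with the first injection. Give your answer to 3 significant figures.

83.8 mg

Accumulation ratio R = 1 / (1 − e^(−kτ)) = 1 / (1 − e^(−0.04990×11.0)) = 1 / (1 − 0.5776) = 2.367
Loading dose = maintenance dose × R = 35.4 × 2.367 ≈ 83.8 mg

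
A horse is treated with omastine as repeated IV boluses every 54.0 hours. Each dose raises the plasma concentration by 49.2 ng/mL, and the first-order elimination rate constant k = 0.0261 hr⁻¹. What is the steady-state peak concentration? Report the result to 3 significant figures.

Fraction remaining after one interval: e^(−kτ) = e^(−0.02610 × 54.0) = 0.2443
R = 1 / (1 − 0.2443) = 1.323
Css,max = 49.2 × 1.323 ≈ 65.1 ng/mL

65.1 ng/mL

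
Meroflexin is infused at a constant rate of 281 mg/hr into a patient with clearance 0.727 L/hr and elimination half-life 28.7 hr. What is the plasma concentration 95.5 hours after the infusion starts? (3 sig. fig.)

348 µg/mL

Css = rate / CL = 281 / 0.727 = 386.5 µg/mL
k = ln 2 / 28.7 = 0.02415 hr⁻¹
C(t) = Css (1 − e^(−kt)) = 386.5 × (1 − e^(−2.306)) = 386.5 × 0.9004 ≈ 348 µg/mL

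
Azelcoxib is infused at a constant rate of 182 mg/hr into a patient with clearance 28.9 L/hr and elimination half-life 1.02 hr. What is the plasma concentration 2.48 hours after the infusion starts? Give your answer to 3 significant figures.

5.13 mg/L

Css = rate / CL = 182 / 28.9 = 6.298 mg/L
k = ln 2 / 1.02 = 0.6796 hr⁻¹
C(t) = Css (1 − e^(−kt)) = 6.298 × (1 − e^(−1.685)) = 6.298 × 0.8146 ≈ 5.13 mg/L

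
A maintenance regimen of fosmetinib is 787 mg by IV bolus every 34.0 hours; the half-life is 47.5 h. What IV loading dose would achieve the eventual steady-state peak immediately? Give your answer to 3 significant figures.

2010 mg

k = ln 2 / 47.5 = 0.01459 h⁻¹
Accumulation ratio R = 1 / (1 − e^(−kτ)) = 1 / (1 − e^(−0.01459×34.0)) = 1 / (1 − 0.6089) = 2.557
Loading dose = maintenance dose × R = 787 × 2.557 ≈ 2010 mg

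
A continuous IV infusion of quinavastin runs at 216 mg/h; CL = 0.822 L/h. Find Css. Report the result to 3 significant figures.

Css = infusion rate / CL = 216 / 0.822 ≈ 263 µg/mL

263 µg/mL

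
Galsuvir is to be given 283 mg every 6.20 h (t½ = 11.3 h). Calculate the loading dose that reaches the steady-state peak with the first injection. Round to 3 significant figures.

k = ln 2 / 11.3 = 0.06134 h⁻¹
Accumulation ratio R = 1 / (1 − e^(−kτ)) = 1 / (1 − e^(−0.06134×6.20)) = 1 / (1 − 0.6836) = 3.161
Loading dose = maintenance dose × R = 283 × 3.161 ≈ 895 mg

895 mg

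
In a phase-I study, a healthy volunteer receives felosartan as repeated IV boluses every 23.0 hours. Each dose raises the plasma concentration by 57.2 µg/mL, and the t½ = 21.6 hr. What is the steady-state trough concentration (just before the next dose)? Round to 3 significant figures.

52.4 µg/mL

k = ln 2 / 21.6 = 0.03209 hr⁻¹
Fraction remaining after one interval: e^(−kτ) = e^(−0.03209 × 23.0) = 0.4780
R = 1 / (1 − 0.4780) = 1.916
Css,max = 57.2 × 1.916 = 109.6 µg/mL
Css,min = Css,max × e^(−kτ) = 109.6 × 0.4780 ≈ 52.4 µg/mL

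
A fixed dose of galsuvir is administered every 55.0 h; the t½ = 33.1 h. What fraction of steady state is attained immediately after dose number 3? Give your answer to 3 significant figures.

0.968

k = ln 2 / 33.1 = 0.02094 h⁻¹
f_n = 1 − e^(−nkτ) = 1 − e^(−3 × 0.02094 × 55.0) = 1 − e^(−3.455) = 1 − 0.03158 ≈ 0.968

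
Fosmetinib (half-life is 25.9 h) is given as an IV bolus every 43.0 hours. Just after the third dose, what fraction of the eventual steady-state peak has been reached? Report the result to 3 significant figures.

0.968

k = ln 2 / 25.9 = 0.02676 h⁻¹
f_n = 1 − e^(−nkτ) = 1 − e^(−3 × 0.02676 × 43.0) = 1 − e^(−3.452) = 1 − 0.03167 ≈ 0.968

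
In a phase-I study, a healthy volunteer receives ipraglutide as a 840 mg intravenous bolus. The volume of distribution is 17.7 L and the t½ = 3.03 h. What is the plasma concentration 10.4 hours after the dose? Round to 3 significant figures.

4.40 mg/L

C₀ = dose / V = 840 / 17.7 = 47.46 mg/L
k = ln 2 / 3.03 = 0.2288 h⁻¹
C(t) = C₀ e^(−kt) = 47.46 × e^(−0.2288 × 10.4) = 47.46 × e^(−2.379) = 47.46 × 0.09263 ≈ 4.40 mg/L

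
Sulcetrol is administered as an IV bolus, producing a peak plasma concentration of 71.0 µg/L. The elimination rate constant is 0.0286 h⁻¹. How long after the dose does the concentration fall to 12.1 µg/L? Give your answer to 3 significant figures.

C(t) = C₀ e^(−kt)  ⇒  t = ln(C₀/C) / k
t = ln(71.0/12.1) / 0.02860 = 1.769 / 0.02860 ≈ 61.9 hours

61.9 hours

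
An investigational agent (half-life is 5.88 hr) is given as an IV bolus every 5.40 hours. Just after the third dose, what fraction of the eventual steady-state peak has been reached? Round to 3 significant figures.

0.852

k = ln 2 / 5.88 = 0.1179 hr⁻¹
f_n = 1 − e^(−nkτ) = 1 − e^(−3 × 0.1179 × 5.40) = 1 − e^(−1.910) = 1 − 0.1481 ≈ 0.852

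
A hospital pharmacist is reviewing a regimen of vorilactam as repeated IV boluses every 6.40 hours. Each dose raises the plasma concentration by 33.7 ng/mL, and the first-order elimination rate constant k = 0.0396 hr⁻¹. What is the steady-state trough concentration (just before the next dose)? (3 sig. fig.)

Fraction remaining after one interval: e^(−kτ) = e^(−0.03960 × 6.40) = 0.7761
R = 1 / (1 − 0.7761) = 4.467
Css,max = 33.7 × 4.467 = 150.5 ng/mL
Css,min = Css,max × e^(−kτ) = 150.5 × 0.7761 ≈ 117 ng/mL

117 ng/mL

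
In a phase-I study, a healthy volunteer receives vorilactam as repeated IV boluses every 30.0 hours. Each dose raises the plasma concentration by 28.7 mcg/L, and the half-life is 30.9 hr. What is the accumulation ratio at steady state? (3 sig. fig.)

k = ln 2 / 30.9 = 0.02243 hr⁻¹
Fraction remaining after one interval: e^(−kτ) = e^(−0.02243 × 30.0) = 0.5102
R = 1 / (1 − 0.5102) = 1 / 0.4898 ≈ 2.04

2.04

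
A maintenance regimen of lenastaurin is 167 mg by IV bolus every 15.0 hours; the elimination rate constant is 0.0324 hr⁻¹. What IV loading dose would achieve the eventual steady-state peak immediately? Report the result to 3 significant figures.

434 mg

Accumulation ratio R = 1 / (1 − e^(−kτ)) = 1 / (1 − e^(−0.03240×15.0)) = 1 / (1 − 0.6151) = 2.598
Loading dose = maintenance dose × R = 167 × 2.598 ≈ 434 mg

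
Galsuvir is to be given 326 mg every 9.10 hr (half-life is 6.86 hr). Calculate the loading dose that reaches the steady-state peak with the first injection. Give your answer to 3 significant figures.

k = ln 2 / 6.86 = 0.1010 hr⁻¹
Accumulation ratio R = 1 / (1 − e^(−kτ)) = 1 / (1 − e^(−0.1010×9.10)) = 1 / (1 − 0.3987) = 1.663
Loading dose = maintenance dose × R = 326 × 1.663 ≈ 542 mg

542 mg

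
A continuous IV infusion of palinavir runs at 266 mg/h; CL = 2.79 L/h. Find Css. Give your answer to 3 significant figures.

Css = infusion rate / CL = 266 / 2.79 ≈ 95.3 µg/mL

95.3 µg/mL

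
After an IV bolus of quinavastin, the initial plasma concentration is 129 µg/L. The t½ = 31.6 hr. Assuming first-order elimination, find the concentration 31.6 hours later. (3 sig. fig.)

64.5 µg/L

k = ln 2 / 31.6 = 0.02194 hr⁻¹
31.6 hr is 1.000 half-lives, so C = 129 × (1/2)^1.000 = 129 × 0.5000 ≈ 64.5 µg/L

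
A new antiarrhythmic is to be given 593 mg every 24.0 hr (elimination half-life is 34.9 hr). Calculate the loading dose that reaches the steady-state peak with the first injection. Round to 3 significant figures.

k = ln 2 / 34.9 = 0.01986 hr⁻¹
Accumulation ratio R = 1 / (1 − e^(−kτ)) = 1 / (1 − e^(−0.01986×24.0)) = 1 / (1 − 0.6209) = 2.637
Loading dose = maintenance dose × R = 593 × 2.637 ≈ 1560 mg

1560 mg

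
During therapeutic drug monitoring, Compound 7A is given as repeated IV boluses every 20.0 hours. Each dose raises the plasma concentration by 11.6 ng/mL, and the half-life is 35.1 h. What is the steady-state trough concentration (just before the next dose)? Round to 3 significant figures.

24.0 ng/mL

k = ln 2 / 35.1 = 0.01975 h⁻¹
Fraction remaining after one interval: e^(−kτ) = e^(−0.01975 × 20.0) = 0.6737
R = 1 / (1 − 0.6737) = 3.065
Css,max = 11.6 × 3.065 = 35.55 ng/mL
Css,min = Css,max × e^(−kτ) = 35.55 × 0.6737 ≈ 24.0 ng/mL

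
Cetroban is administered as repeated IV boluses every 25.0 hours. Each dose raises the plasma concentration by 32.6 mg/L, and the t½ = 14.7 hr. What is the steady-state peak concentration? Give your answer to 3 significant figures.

47.1 mg/L

k = ln 2 / 14.7 = 0.04715 hr⁻¹
Fraction remaining after one interval: e^(−kτ) = e^(−0.04715 × 25.0) = 0.3076
R = 1 / (1 − 0.3076) = 1.444
Css,max = 32.6 × 1.444 ≈ 47.1 mg/L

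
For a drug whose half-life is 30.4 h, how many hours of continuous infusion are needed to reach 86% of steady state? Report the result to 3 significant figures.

k = ln 2 / 30.4 = 0.02280 h⁻¹
f = 1 − e^(−kt)  ⇒  t = −ln(1 − f) / k
t = −ln(1 − 0.86) / 0.02280 = 1.966 / 0.02280 ≈ 86.2 hours

86.2 hours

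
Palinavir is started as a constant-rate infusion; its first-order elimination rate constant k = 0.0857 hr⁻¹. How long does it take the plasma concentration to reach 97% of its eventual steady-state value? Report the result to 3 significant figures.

f = 1 − e^(−kt)  ⇒  t = −ln(1 − f) / k
t = −ln(1 − 0.97) / 0.08570 = 3.507 / 0.08570 ≈ 40.9 hours

40.9 hours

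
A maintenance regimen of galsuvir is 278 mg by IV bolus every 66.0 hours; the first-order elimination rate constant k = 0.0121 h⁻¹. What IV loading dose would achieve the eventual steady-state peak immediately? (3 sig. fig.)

Accumulation ratio R = 1 / (1 − e^(−kτ)) = 1 / (1 − e^(−0.01210×66.0)) = 1 / (1 − 0.4500) = 1.818
Loading dose = maintenance dose × R = 278 × 1.818 ≈ 505 mg

505 mg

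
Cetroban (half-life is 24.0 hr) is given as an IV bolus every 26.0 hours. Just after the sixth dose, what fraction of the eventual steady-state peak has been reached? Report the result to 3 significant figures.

0.989

k = ln 2 / 24.0 = 0.02888 hr⁻¹
f_n = 1 − e^(−nkτ) = 1 − e^(−6 × 0.02888 × 26.0) = 1 − e^(−4.505) = 1 − 0.01105 ≈ 0.989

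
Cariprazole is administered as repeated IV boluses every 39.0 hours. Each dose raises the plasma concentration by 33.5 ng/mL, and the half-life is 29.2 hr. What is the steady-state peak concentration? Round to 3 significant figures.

k = ln 2 / 29.2 = 0.02374 hr⁻¹
Fraction remaining after one interval: e^(−kτ) = e^(−0.02374 × 39.0) = 0.3962
R = 1 / (1 − 0.3962) = 1.656
Css,max = 33.5 × 1.656 ≈ 55.5 ng/mL

55.5 ng/mL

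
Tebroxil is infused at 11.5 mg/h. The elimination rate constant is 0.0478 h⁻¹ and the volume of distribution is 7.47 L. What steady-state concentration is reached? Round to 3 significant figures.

CL = k · V = 0.0478 × 7.47 = 0.3571 L/h
Css = rate / CL = 11.5 / 0.3571 ≈ 32.2 mg/L

32.2 mg/L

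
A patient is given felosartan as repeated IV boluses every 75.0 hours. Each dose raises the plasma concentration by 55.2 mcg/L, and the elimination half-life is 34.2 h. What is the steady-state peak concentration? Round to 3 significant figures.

k = ln 2 / 34.2 = 0.02027 h⁻¹
Fraction remaining after one interval: e^(−kτ) = e^(−0.02027 × 75.0) = 0.2187
R = 1 / (1 − 0.2187) = 1.280
Css,max = 55.2 × 1.280 ≈ 70.7 mcg/L

70.7 mcg/L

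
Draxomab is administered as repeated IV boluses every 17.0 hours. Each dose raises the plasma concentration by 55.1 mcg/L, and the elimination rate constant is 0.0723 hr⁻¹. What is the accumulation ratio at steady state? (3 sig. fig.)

1.41

Fraction remaining after one interval: e^(−kτ) = e^(−0.07230 × 17.0) = 0.2926
R = 1 / (1 − 0.2926) = 1 / 0.7074 ≈ 1.41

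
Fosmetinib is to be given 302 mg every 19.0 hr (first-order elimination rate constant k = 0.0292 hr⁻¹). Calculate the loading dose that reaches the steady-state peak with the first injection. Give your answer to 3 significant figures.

Accumulation ratio R = 1 / (1 − e^(−kτ)) = 1 / (1 − e^(−0.02920×19.0)) = 1 / (1 − 0.5742) = 2.348
Loading dose = maintenance dose × R = 302 × 2.348 ≈ 709 mg

709 mg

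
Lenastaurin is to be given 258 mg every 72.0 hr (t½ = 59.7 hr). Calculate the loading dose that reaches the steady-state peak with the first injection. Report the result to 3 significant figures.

455 mg

k = ln 2 / 59.7 = 0.01161 hr⁻¹
Accumulation ratio R = 1 / (1 − e^(−kτ)) = 1 / (1 − e^(−0.01161×72.0)) = 1 / (1 − 0.4335) = 1.765
Loading dose = maintenance dose × R = 258 × 1.765 ≈ 455 mg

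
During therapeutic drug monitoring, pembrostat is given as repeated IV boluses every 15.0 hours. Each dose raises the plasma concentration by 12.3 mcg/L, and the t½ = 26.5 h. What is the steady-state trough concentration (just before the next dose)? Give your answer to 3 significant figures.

k = ln 2 / 26.5 = 0.02616 h⁻¹
Fraction remaining after one interval: e^(−kτ) = e^(−0.02616 × 15.0) = 0.6755
R = 1 / (1 − 0.6755) = 3.081
Css,max = 12.3 × 3.081 = 37.90 mcg/L
Css,min = Css,max × e^(−kτ) = 37.90 × 0.6755 ≈ 25.6 mcg/L

25.6 mcg/L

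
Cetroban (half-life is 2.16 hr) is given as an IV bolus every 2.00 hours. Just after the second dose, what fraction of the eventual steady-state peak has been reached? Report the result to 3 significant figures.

0.723

k = ln 2 / 2.16 = 0.3209 hr⁻¹
f_n = 1 − e^(−nkτ) = 1 − e^(−2 × 0.3209 × 2.00) = 1 − e^(−1.284) = 1 − 0.2770 ≈ 0.723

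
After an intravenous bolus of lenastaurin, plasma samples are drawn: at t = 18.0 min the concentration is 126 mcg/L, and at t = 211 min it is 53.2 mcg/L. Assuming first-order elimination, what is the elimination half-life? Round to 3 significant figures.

k = ln(C₁/C₂) / (t₂ − t₁) = ln(126/53.2) / (211 − 18.0)
  = 0.8622 / 193.0 = 0.004467 min⁻¹
t½ = ln 2 / k = ln 2 / 0.004467 ≈ 155 minutes

155 minutes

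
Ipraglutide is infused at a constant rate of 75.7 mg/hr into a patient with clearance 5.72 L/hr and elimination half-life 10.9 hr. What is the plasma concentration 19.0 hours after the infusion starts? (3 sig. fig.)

Css = rate / CL = 75.7 / 5.72 = 13.23 µg/mL
k = ln 2 / 10.9 = 0.06359 hr⁻¹
C(t) = Css (1 − e^(−kt)) = 13.23 × (1 − e^(−1.208)) = 13.23 × 0.7013 ≈ 9.28 µg/mL

9.28 µg/mL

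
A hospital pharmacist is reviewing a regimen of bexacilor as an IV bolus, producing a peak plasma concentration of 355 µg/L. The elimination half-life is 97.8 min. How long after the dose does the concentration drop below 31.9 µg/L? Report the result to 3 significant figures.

340 minutes

k = ln 2 / 97.8 = 0.007087 min⁻¹
C(t) = C₀ e^(−kt)  ⇒  t = ln(C₀/C) / k
t = ln(355/31.9) / 0.007087 = 2.410 / 0.007087 ≈ 340 minutes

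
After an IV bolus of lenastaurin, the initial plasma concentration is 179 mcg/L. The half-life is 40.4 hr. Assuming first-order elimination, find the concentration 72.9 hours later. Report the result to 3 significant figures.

51.2 mcg/L

k = ln 2 / 40.4 = 0.01716 hr⁻¹
C(t) = C₀ e^(−kt) = 179 × e^(−0.01716 × 72.9) = 179 × e^(−1.251) = 179 × 0.2863 ≈ 51.2 mcg/L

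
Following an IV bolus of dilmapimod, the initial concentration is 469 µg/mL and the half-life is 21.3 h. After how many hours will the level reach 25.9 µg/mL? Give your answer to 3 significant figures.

k = ln 2 / 21.3 = 0.03254 h⁻¹
C(t) = C₀ e^(−kt)  ⇒  t = ln(C₀/C) / k
t = ln(469/25.9) / 0.03254 = 2.896 / 0.03254 ≈ 89.0 hours

89.0 hours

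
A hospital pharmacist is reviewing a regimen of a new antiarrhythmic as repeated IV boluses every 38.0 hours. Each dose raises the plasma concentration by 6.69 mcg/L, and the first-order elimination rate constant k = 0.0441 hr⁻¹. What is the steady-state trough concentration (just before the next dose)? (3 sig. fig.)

1.54 mcg/L

Fraction remaining after one interval: e^(−kτ) = e^(−0.04410 × 38.0) = 0.1872
R = 1 / (1 − 0.1872) = 1.230
Css,max = 6.69 × 1.230 = 8.230 mcg/L
Css,min = Css,max × e^(−kτ) = 8.230 × 0.1872 ≈ 1.54 mcg/L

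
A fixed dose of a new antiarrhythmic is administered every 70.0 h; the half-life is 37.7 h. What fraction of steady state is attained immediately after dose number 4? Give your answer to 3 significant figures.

k = ln 2 / 37.7 = 0.01839 h⁻¹
f_n = 1 − e^(−nkτ) = 1 − e^(−4 × 0.01839 × 70.0) = 1 − e^(−5.148) = 1 − 0.005811 ≈ 0.994

0.994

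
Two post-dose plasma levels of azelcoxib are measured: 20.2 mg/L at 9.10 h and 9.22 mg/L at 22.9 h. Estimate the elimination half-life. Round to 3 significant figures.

12.2 hours

k = ln(C₁/C₂) / (t₂ − t₁) = ln(20.2/9.22) / (22.9 − 9.10)
  = 0.7843 / 13.80 = 0.05683 h⁻¹
t½ = ln 2 / k = ln 2 / 0.05683 ≈ 12.2 hours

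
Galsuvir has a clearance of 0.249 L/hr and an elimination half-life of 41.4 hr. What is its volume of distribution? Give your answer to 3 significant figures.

14.9 L

k = ln 2 / t½ = ln 2 / 41.4 = 0.01674 hr⁻¹
V = CL / k = 0.249 / 0.01674 ≈ 14.9 L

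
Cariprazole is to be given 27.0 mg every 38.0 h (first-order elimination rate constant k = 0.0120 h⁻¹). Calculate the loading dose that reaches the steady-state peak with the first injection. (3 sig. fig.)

73.7 mg

Accumulation ratio R = 1 / (1 − e^(−kτ)) = 1 / (1 − e^(−0.01200×38.0)) = 1 / (1 − 0.6338) = 2.731
Loading dose = maintenance dose × R = 27.0 × 2.731 ≈ 73.7 mg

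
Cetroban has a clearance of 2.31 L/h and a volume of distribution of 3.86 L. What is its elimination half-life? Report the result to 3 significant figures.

k = CL / V = 2.31 / 3.86 = 0.5984 h⁻¹
t½ = ln 2 / k = ln 2 / 0.5984 ≈ 1.16 hours

1.16 hours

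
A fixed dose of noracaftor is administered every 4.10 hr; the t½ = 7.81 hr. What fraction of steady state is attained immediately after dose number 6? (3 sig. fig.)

k = ln 2 / 7.81 = 0.08875 hr⁻¹
f_n = 1 − e^(−nkτ) = 1 − e^(−6 × 0.08875 × 4.10) = 1 − e^(−2.183) = 1 − 0.1127 ≈ 0.887

0.887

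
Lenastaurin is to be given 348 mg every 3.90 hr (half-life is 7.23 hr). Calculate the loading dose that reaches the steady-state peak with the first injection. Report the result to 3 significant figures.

k = ln 2 / 7.23 = 0.09587 hr⁻¹
Accumulation ratio R = 1 / (1 − e^(−kτ)) = 1 / (1 − e^(−0.09587×3.90)) = 1 / (1 − 0.6880) = 3.206
Loading dose = maintenance dose × R = 348 × 3.206 ≈ 1120 mg

1120 mg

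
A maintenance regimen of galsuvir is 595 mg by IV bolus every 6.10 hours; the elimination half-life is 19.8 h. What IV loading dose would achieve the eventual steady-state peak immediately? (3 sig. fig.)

3090 mg

k = ln 2 / 19.8 = 0.03501 h⁻¹
Accumulation ratio R = 1 / (1 − e^(−kτ)) = 1 / (1 − e^(−0.03501×6.10)) = 1 / (1 − 0.8077) = 5.201
Loading dose = maintenance dose × R = 595 × 5.201 ≈ 3090 mg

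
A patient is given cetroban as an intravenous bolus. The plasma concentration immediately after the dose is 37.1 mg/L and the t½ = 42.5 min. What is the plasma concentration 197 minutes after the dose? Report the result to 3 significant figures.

1.49 mg/L

k = ln 2 / 42.5 = 0.01631 min⁻¹
C(t) = C₀ e^(−kt) = 37.1 × e^(−0.01631 × 197) = 37.1 × e^(−3.213) = 37.1 × 0.04024 ≈ 1.49 mg/L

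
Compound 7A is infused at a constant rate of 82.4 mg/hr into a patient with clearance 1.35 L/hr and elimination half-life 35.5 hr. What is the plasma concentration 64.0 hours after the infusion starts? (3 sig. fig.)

Css = rate / CL = 82.4 / 1.35 = 61.04 mg/L
k = ln 2 / 35.5 = 0.01953 hr⁻¹
C(t) = Css (1 − e^(−kt)) = 61.04 × (1 − e^(−1.250)) = 61.04 × 0.7134 ≈ 43.5 mg/L

43.5 mg/L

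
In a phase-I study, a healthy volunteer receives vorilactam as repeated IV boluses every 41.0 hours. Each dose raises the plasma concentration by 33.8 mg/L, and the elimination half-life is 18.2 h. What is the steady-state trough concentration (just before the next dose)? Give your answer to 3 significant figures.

8.98 mg/L

k = ln 2 / 18.2 = 0.03809 h⁻¹
Fraction remaining after one interval: e^(−kτ) = e^(−0.03809 × 41.0) = 0.2098
R = 1 / (1 − 0.2098) = 1.266
Css,max = 33.8 × 1.266 = 42.78 mg/L
Css,min = Css,max × e^(−kτ) = 42.78 × 0.2098 ≈ 8.98 mg/L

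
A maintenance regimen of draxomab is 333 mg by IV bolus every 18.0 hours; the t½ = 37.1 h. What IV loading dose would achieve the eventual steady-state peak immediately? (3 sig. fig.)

1170 mg

k = ln 2 / 37.1 = 0.01868 h⁻¹
Accumulation ratio R = 1 / (1 − e^(−kτ)) = 1 / (1 − e^(−0.01868×18.0)) = 1 / (1 − 0.7144) = 3.502
Loading dose = maintenance dose × R = 333 × 3.502 ≈ 1170 mg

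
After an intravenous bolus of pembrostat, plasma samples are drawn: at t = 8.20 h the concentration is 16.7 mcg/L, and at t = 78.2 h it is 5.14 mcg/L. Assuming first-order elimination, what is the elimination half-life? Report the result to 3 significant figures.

k = ln(C₁/C₂) / (t₂ − t₁) = ln(16.7/5.14) / (78.2 − 8.20)
  = 1.178 / 70.00 = 0.01683 h⁻¹
t½ = ln 2 / k = ln 2 / 0.01683 ≈ 41.2 hours

41.2 hours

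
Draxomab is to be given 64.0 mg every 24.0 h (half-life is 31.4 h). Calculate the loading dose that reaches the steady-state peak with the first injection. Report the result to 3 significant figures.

156 mg

k = ln 2 / 31.4 = 0.02207 h⁻¹
Accumulation ratio R = 1 / (1 − e^(−kτ)) = 1 / (1 − e^(−0.02207×24.0)) = 1 / (1 − 0.5887) = 2.431
Loading dose = maintenance dose × R = 64.0 × 2.431 ≈ 156 mg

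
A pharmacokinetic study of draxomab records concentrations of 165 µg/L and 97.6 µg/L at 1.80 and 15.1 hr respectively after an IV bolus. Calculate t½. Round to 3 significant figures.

k = ln(C₁/C₂) / (t₂ − t₁) = ln(165/97.6) / (15.1 − 1.80)
  = 0.5251 / 13.30 = 0.03948 hr⁻¹
t½ = ln 2 / k = ln 2 / 0.03948 ≈ 17.6 hours

17.6 hours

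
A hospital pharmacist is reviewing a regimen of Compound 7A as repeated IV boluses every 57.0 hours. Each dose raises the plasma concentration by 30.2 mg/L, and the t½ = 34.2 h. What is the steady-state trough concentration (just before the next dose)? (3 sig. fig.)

13.9 mg/L

k = ln 2 / 34.2 = 0.02027 h⁻¹
Fraction remaining after one interval: e^(−kτ) = e^(−0.02027 × 57.0) = 0.3150
R = 1 / (1 − 0.3150) = 1.460
Css,max = 30.2 × 1.460 = 44.09 mg/L
Css,min = Css,max × e^(−kτ) = 44.09 × 0.3150 ≈ 13.9 mg/L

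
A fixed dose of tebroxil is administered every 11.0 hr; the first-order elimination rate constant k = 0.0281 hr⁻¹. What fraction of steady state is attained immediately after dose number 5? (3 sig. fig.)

0.787

f_n = 1 − e^(−nkτ) = 1 − e^(−5 × 0.02810 × 11.0) = 1 − e^(−1.546) = 1 − 0.2132 ≈ 0.787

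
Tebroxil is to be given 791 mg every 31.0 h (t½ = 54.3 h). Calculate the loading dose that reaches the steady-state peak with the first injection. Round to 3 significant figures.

2420 mg

k = ln 2 / 54.3 = 0.01277 h⁻¹
Accumulation ratio R = 1 / (1 − e^(−kτ)) = 1 / (1 − e^(−0.01277×31.0)) = 1 / (1 − 0.6732) = 3.060
Loading dose = maintenance dose × R = 791 × 3.060 ≈ 2420 mg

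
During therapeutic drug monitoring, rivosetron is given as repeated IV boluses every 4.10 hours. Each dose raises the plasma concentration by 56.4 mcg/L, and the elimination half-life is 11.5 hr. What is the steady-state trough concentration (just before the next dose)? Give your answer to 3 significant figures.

201 mcg/L

k = ln 2 / 11.5 = 0.06027 hr⁻¹
Fraction remaining after one interval: e^(−kτ) = e^(−0.06027 × 4.10) = 0.7810
R = 1 / (1 − 0.7810) = 4.567
Css,max = 56.4 × 4.567 = 257.6 mcg/L
Css,min = Css,max × e^(−kτ) = 257.6 × 0.7810 ≈ 201 mcg/L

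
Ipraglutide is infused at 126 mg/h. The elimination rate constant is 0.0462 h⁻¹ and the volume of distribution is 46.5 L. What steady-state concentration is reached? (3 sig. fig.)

CL = k · V = 0.0462 × 46.5 = 2.148 L/h
Css = rate / CL = 126 / 2.148 ≈ 58.7 µg/mL

58.7 µg/mL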